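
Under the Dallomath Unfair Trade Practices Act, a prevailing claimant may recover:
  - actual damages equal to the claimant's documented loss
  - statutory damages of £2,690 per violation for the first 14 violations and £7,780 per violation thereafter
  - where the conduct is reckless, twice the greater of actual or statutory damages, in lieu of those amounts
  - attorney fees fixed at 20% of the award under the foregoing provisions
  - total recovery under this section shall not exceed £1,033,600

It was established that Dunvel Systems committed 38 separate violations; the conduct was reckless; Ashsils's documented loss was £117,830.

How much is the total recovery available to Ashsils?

First 14 violations: 14 × £2,690 = £37,660
Remaining violations: (38 − 14) × £7,780 = £186,720
Statutory damages: £37,660 + £186,720 = £224,380
Greater of actual damages (£117,830) or statutory damages (£224,380): £224,380
Doubled: 2 × £224,380 = £448,760
Attorney fees: 20% of £448,760 = £89,752
Total before cap: £448,760 + £89,752 = £538,512
Cap at £1,033,600: £538,512 is within the cap, no reduction.

£538,512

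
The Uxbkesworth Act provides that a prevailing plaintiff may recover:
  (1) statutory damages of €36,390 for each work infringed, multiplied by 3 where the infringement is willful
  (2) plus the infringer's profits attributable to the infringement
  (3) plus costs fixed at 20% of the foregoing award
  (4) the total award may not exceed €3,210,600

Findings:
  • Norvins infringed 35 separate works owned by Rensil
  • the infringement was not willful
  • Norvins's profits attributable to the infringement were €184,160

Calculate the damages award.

€1,749,372

Statutory damages: 35 × €36,390 = €1,273,650
Infringement not willful: no ×3 enhancement.
Combined award: €1,273,650 + €184,160 = €1,457,810
Costs: 20% of €1,457,810 = €291,562
Award plus costs: €1,457,810 + €291,562 = €1,749,372
Cap at €3,210,600: €1,749,372 is within the cap, no reduction.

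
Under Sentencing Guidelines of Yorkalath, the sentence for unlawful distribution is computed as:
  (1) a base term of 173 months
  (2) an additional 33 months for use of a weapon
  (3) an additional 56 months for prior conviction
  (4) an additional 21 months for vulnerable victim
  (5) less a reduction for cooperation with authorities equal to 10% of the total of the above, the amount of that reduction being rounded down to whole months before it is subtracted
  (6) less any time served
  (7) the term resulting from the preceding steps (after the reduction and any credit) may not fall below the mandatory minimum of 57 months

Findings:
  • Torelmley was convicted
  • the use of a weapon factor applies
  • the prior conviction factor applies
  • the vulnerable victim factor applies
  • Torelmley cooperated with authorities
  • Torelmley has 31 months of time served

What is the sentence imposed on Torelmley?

Use of a weapon enhancement: +33 months
Prior conviction enhancement: +56 months
Vulnerable victim enhancement: +21 months
Adjusted term: 173 months + 33 months + 56 months + 21 months = 283 months
Cooperation with authorities reduction: 10% of 283 months = 28 months (rounded down)
After reduction: 283 − 28 = 255 months
Less time served: 255 months − 31 months = 224 months
Minimum 57 months: 224 months meets the minimum, no increase.

224 months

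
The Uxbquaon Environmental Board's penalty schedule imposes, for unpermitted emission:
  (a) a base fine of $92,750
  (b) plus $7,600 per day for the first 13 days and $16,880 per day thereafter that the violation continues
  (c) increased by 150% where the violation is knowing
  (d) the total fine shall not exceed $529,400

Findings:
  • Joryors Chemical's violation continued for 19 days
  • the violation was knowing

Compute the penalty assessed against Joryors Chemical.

$529,400

First 13 days: 13 × $7,600 = $98,800
Remaining days: (19 − 13) × $16,880 = $101,280
Per-day component: $98,800 + $101,280 = $200,080
Base plus per-day: $92,750 + $200,080 = $292,830
Enhancement: 150% of $292,830 = $439,245
Enhanced fine: $292,830 + $439,245 = $732,075
Cap at $529,400: $732,075 exceeds the cap → $529,400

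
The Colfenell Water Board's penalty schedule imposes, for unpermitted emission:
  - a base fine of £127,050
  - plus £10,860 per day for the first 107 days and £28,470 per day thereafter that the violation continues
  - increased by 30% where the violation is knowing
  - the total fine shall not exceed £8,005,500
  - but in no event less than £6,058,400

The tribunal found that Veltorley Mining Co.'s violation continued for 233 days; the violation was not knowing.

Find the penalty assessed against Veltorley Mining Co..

£6,058,400

First 107 days: 107 × £10,860 = £1,162,020
Remaining days: (233 − 107) × £28,470 = £3,587,220
Per-day component: £1,162,020 + £3,587,220 = £4,749,240
Base plus per-day: £127,050 + £4,749,240 = £4,876,290
The violation was not knowing: no 30% increase.
Cap at £8,005,500: £4,876,290 is within the cap, no reduction.
Minimum £6,058,400: £4,876,290 is below the minimum → £6,058,400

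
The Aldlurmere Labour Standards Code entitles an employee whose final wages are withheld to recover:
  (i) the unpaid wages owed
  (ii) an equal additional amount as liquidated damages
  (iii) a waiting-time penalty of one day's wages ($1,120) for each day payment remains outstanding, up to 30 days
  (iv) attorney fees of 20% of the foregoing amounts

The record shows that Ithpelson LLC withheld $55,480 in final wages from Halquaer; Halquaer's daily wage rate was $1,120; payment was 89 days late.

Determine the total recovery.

$173,472

Liquidated damages (equal amount): $55,480
Penalty days: min(89, 30) = 30
Waiting-time penalty: 30 × $1,120 = $33,600
Subtotal: $55,480 + $55,480 + $33,600 = $144,560
Attorney fees: 20% of $144,560 = $28,912
Total award: $144,560 + $28,912 = $173,472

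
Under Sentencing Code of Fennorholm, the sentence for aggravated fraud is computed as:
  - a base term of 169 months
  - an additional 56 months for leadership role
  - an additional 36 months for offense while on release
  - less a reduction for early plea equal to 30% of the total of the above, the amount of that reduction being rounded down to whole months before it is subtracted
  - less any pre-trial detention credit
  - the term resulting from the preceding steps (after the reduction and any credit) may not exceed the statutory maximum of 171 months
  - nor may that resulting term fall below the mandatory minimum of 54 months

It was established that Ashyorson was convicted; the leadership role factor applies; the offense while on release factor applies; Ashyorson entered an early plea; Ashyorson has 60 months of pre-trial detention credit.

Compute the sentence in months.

Leadership role enhancement: +56 months
Offense while on release enhancement: +36 months
Adjusted term: 169 months + 56 months + 36 months = 261 months
Early plea reduction: 30% of 261 months = 78 months (rounded down)
After reduction: 261 − 78 = 183 months
Less pre-trial detention credit: 183 months − 60 months = 123 months
Cap at 171 months: 123 months is within the cap, no reduction.
Minimum 54 months: 123 months meets the minimum, no increase.

123 months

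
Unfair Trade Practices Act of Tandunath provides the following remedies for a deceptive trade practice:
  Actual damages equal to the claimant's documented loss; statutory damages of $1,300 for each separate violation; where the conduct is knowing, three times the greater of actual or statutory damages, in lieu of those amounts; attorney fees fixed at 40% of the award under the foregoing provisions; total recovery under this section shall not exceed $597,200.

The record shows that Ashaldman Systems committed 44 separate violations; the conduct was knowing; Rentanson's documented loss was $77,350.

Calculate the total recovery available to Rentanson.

$324,870

Statutory damages: 44 × $1,300 = $57,200
Greater of actual damages ($77,350) or statutory damages ($57,200): $77,350
Trebled: 3 × $77,350 = $232,050
Attorney fees: 40% of $232,050 = $92,820
Total before cap: $232,050 + $92,820 = $324,870
Cap at $597,200: $324,870 is within the cap, no reduction.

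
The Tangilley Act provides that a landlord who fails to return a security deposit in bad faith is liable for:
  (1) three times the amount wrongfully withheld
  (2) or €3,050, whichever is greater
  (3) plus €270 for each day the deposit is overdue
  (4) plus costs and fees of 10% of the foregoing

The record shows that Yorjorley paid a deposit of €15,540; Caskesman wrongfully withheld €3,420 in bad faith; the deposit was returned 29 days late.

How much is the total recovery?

Trebled: 3 × €3,420 = €10,260
Minimum €3,050: €10,260 meets the minimum, no increase.
Late-return penalty: 29 × €270 = €7,830
Damages plus late penalty: €10,260 + €7,830 = €18,090
Costs and fees: 10% of €18,090 = €1,809
Total recovery: €18,090 + €1,809 = €19,899

€19,899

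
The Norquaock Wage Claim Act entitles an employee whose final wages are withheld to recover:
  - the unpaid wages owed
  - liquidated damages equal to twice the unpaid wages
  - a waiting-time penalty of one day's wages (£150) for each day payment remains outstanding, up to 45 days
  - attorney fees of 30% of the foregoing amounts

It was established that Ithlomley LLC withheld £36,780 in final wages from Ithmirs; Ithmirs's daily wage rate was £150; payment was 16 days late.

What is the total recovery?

Doubled: 2 × £36,780 = £73,560
Penalty days: min(16, 45) = 16
Waiting-time penalty: 16 × £150 = £2,400
Subtotal: £36,780 + £73,560 + £2,400 = £112,740
Attorney fees: 30% of £112,740 = £33,822
Total award: £112,740 + £33,822 = £146,562

£146,562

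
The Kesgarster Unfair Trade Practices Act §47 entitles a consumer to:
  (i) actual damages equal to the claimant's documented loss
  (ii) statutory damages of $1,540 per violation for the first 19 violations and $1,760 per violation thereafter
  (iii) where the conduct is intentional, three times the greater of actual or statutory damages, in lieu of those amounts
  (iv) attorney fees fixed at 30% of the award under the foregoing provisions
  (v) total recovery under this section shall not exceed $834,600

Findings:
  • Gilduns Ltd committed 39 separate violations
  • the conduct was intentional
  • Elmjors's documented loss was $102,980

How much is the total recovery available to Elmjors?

$401,622

First 19 violations: 19 × $1,540 = $29,260
Remaining violations: (39 − 19) × $1,760 = $35,200
Statutory damages: $29,260 + $35,200 = $64,460
Greater of actual damages ($102,980) or statutory damages ($64,460): $102,980
Trebled: 3 × $102,980 = $308,940
Attorney fees: 30% of $308,940 = $92,682
Total before cap: $308,940 + $92,682 = $401,622
Cap at $834,600: $401,622 is within the cap, no reduction.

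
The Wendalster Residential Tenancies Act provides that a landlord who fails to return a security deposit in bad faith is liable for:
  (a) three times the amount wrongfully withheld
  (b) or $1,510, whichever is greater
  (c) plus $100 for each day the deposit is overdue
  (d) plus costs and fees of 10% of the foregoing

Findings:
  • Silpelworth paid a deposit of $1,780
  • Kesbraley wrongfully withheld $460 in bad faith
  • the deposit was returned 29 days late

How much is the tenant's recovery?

$4,851

Trebled: 3 × $460 = $1,380
Minimum $1,510: $1,380 is below the minimum → $1,510
Late-return penalty: 29 × $100 = $2,900
Damages plus late penalty: $1,510 + $2,900 = $4,410
Costs and fees: 10% of $4,410 = $441
Total recovery: $4,410 + $441 = $4,851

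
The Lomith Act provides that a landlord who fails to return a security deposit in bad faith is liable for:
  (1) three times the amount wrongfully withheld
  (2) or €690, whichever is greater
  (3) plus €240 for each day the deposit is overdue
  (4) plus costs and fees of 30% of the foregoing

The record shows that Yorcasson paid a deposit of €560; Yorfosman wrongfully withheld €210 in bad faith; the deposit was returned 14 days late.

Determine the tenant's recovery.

Trebled: 3 × €210 = €630
Minimum €690: €630 is below the minimum → €690
Late-return penalty: 14 × €240 = €3,360
Damages plus late penalty: €690 + €3,360 = €4,050
Costs and fees: 30% of €4,050 = €1,215
Total recovery: €4,050 + €1,215 = €5,265

€5,265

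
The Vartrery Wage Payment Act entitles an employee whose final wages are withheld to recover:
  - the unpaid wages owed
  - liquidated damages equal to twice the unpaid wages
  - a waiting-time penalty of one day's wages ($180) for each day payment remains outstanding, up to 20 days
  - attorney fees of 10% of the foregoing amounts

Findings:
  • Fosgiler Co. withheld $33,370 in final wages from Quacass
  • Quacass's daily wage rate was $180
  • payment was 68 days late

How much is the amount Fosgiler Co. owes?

Doubled: 2 × $33,370 = $66,740
Penalty days: min(68, 20) = 20
Waiting-time penalty: 20 × $180 = $3,600
Subtotal: $33,370 + $66,740 + $3,600 = $103,710
Attorney fees: 10% of $103,710 = $10,371
Total award: $103,710 + $10,371 = $114,081

$114,081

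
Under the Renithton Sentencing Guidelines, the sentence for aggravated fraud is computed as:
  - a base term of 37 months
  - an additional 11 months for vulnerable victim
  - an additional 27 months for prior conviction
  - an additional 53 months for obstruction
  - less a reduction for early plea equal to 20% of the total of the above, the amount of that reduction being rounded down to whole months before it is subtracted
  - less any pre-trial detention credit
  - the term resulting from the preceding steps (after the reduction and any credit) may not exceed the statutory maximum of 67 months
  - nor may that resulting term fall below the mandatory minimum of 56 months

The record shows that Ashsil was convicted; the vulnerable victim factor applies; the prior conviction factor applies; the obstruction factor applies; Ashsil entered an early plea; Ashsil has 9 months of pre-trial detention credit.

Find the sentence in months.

Vulnerable victim enhancement: +11 months
Prior conviction enhancement: +27 months
Obstruction enhancement: +53 months
Adjusted term: 37 months + 11 months + 27 months + 53 months = 128 months
Early plea reduction: 20% of 128 months = 25 months (rounded down)
After reduction: 128 − 25 = 103 months
Less pre-trial detention credit: 103 months − 9 months = 94 months
Cap at 67 months: 94 months exceeds the cap → 67 months
Minimum 56 months: 67 months meets the minimum, no increase.

67 months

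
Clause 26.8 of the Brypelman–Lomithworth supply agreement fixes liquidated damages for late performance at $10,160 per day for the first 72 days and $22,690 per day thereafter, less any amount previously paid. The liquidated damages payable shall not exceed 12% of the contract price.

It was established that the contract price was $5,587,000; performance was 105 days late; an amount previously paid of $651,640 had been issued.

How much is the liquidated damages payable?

$670,440

First 72 days: 72 × $10,160 = $731,520
Remaining days: (105 − 72) × $22,690 = $748,770
Accrued per-day damages: $731,520 + $748,770 = $1,480,290
Less amount previously paid: $1,480,290 − $651,640 = $828,650
Cap: 12% of $5,587,000 = $670,440
Cap at $670,440: $828,650 exceeds the cap → $670,440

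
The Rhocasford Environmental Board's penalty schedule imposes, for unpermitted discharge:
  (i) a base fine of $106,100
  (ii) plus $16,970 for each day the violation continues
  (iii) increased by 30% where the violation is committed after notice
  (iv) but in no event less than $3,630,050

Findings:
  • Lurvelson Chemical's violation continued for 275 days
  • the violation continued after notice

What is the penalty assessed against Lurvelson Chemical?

Per-day component: 275 × $16,970 = $4,666,750
Base plus per-day: $106,100 + $4,666,750 = $4,772,850
Enhancement: 30% of $4,772,850 = $1,431,855
Enhanced fine: $4,772,850 + $1,431,855 = $6,204,705
Minimum $3,630,050: $6,204,705 meets the minimum, no increase.

$6,204,705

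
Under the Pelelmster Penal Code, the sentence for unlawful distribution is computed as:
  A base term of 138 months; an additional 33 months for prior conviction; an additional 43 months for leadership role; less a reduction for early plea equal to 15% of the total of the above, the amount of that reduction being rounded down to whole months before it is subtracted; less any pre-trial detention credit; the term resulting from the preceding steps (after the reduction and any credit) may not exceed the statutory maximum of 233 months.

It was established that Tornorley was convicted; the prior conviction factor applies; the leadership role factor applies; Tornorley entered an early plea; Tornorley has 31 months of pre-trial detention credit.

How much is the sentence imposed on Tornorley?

151 months

Prior conviction enhancement: +33 months
Leadership role enhancement: +43 months
Adjusted term: 138 months + 33 months + 43 months = 214 months
Early plea reduction: 15% of 214 months = 32 months (rounded down)
After reduction: 214 − 32 = 182 months
Less pre-trial detention credit: 182 months − 31 months = 151 months
Cap at 233 months: 151 months is within the cap, no reduction.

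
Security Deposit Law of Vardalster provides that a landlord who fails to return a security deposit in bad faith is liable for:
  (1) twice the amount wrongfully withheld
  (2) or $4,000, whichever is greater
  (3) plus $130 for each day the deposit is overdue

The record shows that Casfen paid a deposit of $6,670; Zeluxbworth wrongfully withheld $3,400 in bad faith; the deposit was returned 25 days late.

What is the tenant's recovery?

$10,050

Doubled: 2 × $3,400 = $6,800
Minimum $4,000: $6,800 meets the minimum, no increase.
Late-return penalty: 25 × $130 = $3,250
Damages plus late penalty: $6,800 + $3,250 = $10,050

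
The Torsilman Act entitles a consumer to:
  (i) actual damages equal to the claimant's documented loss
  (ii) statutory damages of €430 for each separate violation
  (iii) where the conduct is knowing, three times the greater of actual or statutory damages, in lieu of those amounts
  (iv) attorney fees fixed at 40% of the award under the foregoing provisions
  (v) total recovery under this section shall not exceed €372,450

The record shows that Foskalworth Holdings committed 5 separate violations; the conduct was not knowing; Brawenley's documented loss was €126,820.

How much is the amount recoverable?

Statutory damages: 5 × €430 = €2,150
Conduct not knowing: the in-lieu enhancement does not apply.
Actual plus statutory damages: €126,820 + €2,150 = €128,970
Attorney fees: 40% of €128,970 = €51,588
Total before cap: €128,970 + €51,588 = €180,558
Cap at €372,450: €180,558 is within the cap, no reduction.

€180,558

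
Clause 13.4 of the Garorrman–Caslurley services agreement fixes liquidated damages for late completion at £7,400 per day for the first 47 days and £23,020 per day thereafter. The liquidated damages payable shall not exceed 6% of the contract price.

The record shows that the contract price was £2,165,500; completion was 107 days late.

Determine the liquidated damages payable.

£129,930

First 47 days: 47 × £7,400 = £347,800
Remaining days: (107 − 47) × £23,020 = £1,381,200
Accrued per-day damages: £347,800 + £1,381,200 = £1,729,000
Cap: 6% of £2,165,500 = £129,930
Cap at £129,930: £1,729,000 exceeds the cap → £129,930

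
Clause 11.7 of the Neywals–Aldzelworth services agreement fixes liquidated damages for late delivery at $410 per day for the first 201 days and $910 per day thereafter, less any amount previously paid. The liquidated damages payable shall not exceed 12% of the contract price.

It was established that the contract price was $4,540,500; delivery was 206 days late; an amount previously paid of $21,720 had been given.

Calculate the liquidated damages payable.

$65,240

First 201 days: 201 × $410 = $82,410
Remaining days: (206 − 201) × $910 = $4,550
Accrued per-day damages: $82,410 + $4,550 = $86,960
Less amount previously paid: $86,960 − $21,720 = $65,240
Cap: 12% of $4,540,500 = $544,860
Cap at $544,860: $65,240 is within the cap, no reduction.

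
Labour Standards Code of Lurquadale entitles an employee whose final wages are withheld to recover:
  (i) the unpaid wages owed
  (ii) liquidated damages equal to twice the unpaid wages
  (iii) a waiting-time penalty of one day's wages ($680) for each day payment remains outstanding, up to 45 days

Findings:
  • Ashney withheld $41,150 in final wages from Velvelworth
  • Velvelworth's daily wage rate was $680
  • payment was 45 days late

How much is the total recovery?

Doubled: 2 × $41,150 = $82,300
Penalty days: min(45, 45) = 45
Waiting-time penalty: 45 × $680 = $30,600
Total award: $41,150 + $82,300 + $30,600 = $154,050

$154,050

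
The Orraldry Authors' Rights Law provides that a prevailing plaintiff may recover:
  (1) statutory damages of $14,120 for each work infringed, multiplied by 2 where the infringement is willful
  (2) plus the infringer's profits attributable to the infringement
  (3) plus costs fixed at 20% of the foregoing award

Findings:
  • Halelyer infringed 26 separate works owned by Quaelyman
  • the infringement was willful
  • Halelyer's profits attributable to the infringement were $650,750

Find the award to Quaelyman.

Award: $1,661,988

Statutory damages: 26 × $14,120 = $367,120
Doubled: 2 × $367,120 = $734,240
Combined award: $734,240 + $650,750 = $1,384,990
Costs: 20% of $1,384,990 = $276,998
Award plus costs: $1,384,990 + $276,998 = $1,661,988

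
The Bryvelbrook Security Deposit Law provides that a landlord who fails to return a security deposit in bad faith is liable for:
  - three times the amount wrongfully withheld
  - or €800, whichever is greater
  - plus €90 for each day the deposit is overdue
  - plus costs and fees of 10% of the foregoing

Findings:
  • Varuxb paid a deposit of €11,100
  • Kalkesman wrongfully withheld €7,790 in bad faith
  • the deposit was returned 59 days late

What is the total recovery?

€31,548

Trebled: 3 × €7,790 = €23,370
Minimum €800: €23,370 meets the minimum, no increase.
Late-return penalty: 59 × €90 = €5,310
Damages plus late penalty: €23,370 + €5,310 = €28,680
Costs and fees: 10% of €28,680 = €2,868
Total recovery: €28,680 + €2,868 = €31,548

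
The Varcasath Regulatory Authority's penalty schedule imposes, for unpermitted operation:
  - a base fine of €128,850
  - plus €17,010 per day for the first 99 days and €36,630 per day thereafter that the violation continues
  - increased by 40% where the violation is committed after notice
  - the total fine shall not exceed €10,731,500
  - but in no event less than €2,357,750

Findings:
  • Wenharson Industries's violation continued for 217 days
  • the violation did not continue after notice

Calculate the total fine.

€6,135,180

First 99 days: 99 × €17,010 = €1,683,990
Remaining days: (217 − 99) × €36,630 = €4,322,340
Per-day component: €1,683,990 + €4,322,340 = €6,006,330
Base plus per-day: €128,850 + €6,006,330 = €6,135,180
The violation did not continue after notice: no 40% increase.
Cap at €10,731,500: €6,135,180 is within the cap, no reduction.
Minimum €2,357,750: €6,135,180 meets the minimum, no increase.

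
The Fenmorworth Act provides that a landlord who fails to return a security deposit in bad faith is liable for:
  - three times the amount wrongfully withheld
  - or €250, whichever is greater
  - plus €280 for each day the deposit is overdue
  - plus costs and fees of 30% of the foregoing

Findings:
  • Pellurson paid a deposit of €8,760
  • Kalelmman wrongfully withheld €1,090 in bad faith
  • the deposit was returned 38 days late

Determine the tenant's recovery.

€18,083

Trebled: 3 × €1,090 = €3,270
Minimum €250: €3,270 meets the minimum, no increase.
Late-return penalty: 38 × €280 = €10,640
Damages plus late penalty: €3,270 + €10,640 = €13,910
Costs and fees: 30% of €13,910 = €4,173
Total recovery: €13,910 + €4,173 = €18,083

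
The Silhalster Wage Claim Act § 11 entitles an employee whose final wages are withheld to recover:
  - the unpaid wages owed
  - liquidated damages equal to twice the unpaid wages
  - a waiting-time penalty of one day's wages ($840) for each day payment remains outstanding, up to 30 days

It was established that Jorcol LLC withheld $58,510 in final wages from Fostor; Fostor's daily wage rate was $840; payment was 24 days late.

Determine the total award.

Doubled: 2 × $58,510 = $117,020
Penalty days: min(24, 30) = 24
Waiting-time penalty: 24 × $840 = $20,160
Total award: $58,510 + $117,020 + $20,160 = $195,690

Total award: $195,690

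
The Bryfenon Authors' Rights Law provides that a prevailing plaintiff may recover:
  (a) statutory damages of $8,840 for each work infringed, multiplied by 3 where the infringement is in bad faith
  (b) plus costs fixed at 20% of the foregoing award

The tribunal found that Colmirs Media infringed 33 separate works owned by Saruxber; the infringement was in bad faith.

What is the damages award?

$1,050,192

Statutory damages: 33 × $8,840 = $291,720
Trebled: 3 × $291,720 = $875,160
Costs: 20% of $875,160 = $175,032
Award plus costs: $875,160 + $175,032 = $1,050,192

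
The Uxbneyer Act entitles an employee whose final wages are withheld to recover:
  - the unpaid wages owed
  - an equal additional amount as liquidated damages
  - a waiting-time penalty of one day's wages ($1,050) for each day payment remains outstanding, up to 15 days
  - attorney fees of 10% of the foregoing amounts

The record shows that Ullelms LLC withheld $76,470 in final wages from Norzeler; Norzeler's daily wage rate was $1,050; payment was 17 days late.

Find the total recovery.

$185,559

Liquidated damages (equal amount): $76,470
Penalty days: min(17, 15) = 15
Waiting-time penalty: 15 × $1,050 = $15,750
Subtotal: $76,470 + $76,470 + $15,750 = $168,690
Attorney fees: 10% of $168,690 = $16,869
Total award: $168,690 + $16,869 = $185,559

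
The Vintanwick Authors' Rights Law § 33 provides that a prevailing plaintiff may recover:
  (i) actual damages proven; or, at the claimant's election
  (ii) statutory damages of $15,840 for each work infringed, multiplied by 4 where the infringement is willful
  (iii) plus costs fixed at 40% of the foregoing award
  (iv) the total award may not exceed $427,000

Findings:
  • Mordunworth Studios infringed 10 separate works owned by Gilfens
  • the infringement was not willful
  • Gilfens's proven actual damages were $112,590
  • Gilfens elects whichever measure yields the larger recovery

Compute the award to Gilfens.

$221,760

Statutory damages: 10 × $15,840 = $158,400
Infringement not willful: no ×4 enhancement.
Greater of actual damages ($112,590) or statutory damages ($158,400): $158,400
Costs: 40% of $158,400 = $63,360
Award plus costs: $158,400 + $63,360 = $221,760
Cap at $427,000: $221,760 is within the cap, no reduction.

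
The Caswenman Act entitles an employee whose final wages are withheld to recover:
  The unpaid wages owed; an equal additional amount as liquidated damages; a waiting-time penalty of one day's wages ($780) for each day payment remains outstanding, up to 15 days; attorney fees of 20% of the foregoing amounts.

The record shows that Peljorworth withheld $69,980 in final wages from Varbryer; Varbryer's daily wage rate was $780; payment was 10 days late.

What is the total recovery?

$177,312

Liquidated damages (equal amount): $69,980
Penalty days: min(10, 15) = 10
Waiting-time penalty: 10 × $780 = $7,800
Subtotal: $69,980 + $69,980 + $7,800 = $147,760
Attorney fees: 20% of $147,760 = $29,552
Total award: $147,760 + $29,552 = $177,312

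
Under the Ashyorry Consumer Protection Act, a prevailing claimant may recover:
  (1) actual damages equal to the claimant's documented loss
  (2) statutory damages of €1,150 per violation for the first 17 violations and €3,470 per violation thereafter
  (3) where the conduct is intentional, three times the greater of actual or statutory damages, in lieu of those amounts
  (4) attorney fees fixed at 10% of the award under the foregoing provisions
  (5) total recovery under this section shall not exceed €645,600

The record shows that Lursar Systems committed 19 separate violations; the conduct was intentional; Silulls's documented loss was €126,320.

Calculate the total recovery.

First 17 violations: 17 × €1,150 = €19,550
Remaining violations: (19 − 17) × €3,470 = €6,940
Statutory damages: €19,550 + €6,940 = €26,490
Greater of actual damages (€126,320) or statutory damages (€26,490): €126,320
Trebled: 3 × €126,320 = €378,960
Attorney fees: 10% of €378,960 = €37,896
Total before cap: €378,960 + €37,896 = €416,856
Cap at €645,600: €416,856 is within the cap, no reduction.

Total recovery: €416,856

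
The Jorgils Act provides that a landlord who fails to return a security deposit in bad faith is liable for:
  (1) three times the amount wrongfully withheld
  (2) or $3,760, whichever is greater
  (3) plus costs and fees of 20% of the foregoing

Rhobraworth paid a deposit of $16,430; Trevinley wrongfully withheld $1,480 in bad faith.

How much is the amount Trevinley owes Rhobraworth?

Trebled: 3 × $1,480 = $4,440
Minimum $3,760: $4,440 meets the minimum, no increase.
Costs and fees: 20% of $4,440 = $888
Total recovery: $4,440 + $888 = $5,328

$5,328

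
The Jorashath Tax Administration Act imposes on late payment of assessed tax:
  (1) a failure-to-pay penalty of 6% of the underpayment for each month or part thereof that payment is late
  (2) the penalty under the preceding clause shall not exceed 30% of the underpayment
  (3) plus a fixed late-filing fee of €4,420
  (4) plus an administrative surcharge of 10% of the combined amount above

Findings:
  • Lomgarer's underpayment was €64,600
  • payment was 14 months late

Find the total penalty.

Accrued rate: 6% × 14 = 84%, capped at 30% → 30%
Failure-to-pay penalty: 30% of €64,600 = €19,380
Penalty before surcharge: €19,380 + €4,420 = €23,800
Administrative surcharge: 10% of €23,800 = €2,380
Total penalty: €23,800 + €2,380 = €26,180

€26,180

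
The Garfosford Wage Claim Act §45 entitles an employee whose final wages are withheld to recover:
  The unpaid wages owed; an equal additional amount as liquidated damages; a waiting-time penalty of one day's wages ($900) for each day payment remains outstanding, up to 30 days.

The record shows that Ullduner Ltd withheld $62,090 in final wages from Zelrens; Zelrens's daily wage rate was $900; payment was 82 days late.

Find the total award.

$151,180

Liquidated damages (equal amount): $62,090
Penalty days: min(82, 30) = 30
Waiting-time penalty: 30 × $900 = $27,000
Total award: $62,090 + $62,090 + $27,000 = $151,180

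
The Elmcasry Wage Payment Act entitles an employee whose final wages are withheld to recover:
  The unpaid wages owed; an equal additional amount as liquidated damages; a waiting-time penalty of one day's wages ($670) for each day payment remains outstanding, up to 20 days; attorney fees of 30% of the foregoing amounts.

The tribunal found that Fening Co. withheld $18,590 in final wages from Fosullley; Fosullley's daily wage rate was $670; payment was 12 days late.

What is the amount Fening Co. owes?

Liquidated damages (equal amount): $18,590
Penalty days: min(12, 20) = 12
Waiting-time penalty: 12 × $670 = $8,040
Subtotal: $18,590 + $18,590 + $8,040 = $45,220
Attorney fees: 30% of $45,220 = $13,566
Total award: $45,220 + $13,566 = $58,786

$58,786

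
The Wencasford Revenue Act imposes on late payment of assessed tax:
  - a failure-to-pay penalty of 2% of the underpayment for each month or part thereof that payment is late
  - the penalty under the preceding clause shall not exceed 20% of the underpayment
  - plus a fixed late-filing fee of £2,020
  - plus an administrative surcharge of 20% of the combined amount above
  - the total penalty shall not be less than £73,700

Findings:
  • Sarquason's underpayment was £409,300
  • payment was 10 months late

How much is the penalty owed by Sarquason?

Accrued rate: 2% × 10 = 20%, capped at 20% → 20%
Failure-to-pay penalty: 20% of £409,300 = £81,860
Penalty before surcharge: £81,860 + £2,020 = £83,880
Administrative surcharge: 20% of £83,880 = £16,776
Total penalty: £83,880 + £16,776 = £100,656
Minimum £73,700: £100,656 meets the minimum, no increase.

£100,656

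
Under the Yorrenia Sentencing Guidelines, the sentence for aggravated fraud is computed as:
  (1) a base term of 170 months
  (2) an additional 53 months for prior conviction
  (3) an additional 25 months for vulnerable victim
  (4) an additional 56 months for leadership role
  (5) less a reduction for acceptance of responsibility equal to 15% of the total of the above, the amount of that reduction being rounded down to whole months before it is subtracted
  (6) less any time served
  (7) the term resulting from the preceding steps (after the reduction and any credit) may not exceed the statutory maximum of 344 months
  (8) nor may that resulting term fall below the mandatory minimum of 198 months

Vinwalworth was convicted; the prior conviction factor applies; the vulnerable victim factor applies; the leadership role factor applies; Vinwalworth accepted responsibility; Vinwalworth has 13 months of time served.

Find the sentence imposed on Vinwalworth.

Prior conviction enhancement: +53 months
Vulnerable victim enhancement: +25 months
Leadership role enhancement: +56 months
Adjusted term: 170 months + 53 months + 25 months + 56 months = 304 months
Acceptance of responsibility reduction: 15% of 304 months = 45 months (rounded down)
After reduction: 304 − 45 = 259 months
Less time served: 259 months − 13 months = 246 months
Cap at 344 months: 246 months is within the cap, no reduction.
Minimum 198 months: 246 months meets the minimum, no increase.

246 months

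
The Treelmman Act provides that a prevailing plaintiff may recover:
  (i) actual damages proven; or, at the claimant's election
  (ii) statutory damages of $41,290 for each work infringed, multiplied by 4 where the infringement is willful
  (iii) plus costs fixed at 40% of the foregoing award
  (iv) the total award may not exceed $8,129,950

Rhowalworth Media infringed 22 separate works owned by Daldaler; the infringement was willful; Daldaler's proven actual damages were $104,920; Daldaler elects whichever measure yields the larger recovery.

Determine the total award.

Statutory damages: 22 × $41,290 = $908,380
Multiplied by 4: 4 × $908,380 = $3,633,520
Greater of actual damages ($104,920) or enhanced statutory damages ($3,633,520): $3,633,520
Costs: 40% of $3,633,520 = $1,453,408
Award plus costs: $3,633,520 + $1,453,408 = $5,086,928
Cap at $8,129,950: $5,086,928 is within the cap, no reduction.

$5,086,928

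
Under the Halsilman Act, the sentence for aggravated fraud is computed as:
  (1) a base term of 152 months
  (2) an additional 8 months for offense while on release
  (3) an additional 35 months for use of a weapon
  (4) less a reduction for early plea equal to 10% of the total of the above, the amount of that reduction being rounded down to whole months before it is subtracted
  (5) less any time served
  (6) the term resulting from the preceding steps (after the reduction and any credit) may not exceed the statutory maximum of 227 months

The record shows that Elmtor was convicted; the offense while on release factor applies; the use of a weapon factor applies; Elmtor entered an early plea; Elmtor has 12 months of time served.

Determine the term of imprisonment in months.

Offense while on release enhancement: +8 months
Use of a weapon enhancement: +35 months
Adjusted term: 152 months + 8 months + 35 months = 195 months
Early plea reduction: 10% of 195 months = 19 months (rounded down)
After reduction: 195 − 19 = 176 months
Less time served: 176 months − 12 months = 164 months
Cap at 227 months: 164 months is within the cap, no reduction.

164 months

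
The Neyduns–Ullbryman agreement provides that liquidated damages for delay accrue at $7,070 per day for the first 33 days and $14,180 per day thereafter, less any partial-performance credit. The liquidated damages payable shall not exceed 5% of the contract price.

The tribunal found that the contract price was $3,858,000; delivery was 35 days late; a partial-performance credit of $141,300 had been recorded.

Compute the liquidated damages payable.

First 33 days: 33 × $7,070 = $233,310
Remaining days: (35 − 33) × $14,180 = $28,360
Accrued per-day damages: $233,310 + $28,360 = $261,670
Less partial-performance credit: $261,670 − $141,300 = $120,370
Cap: 5% of $3,858,000 = $192,900
Cap at $192,900: $120,370 is within the cap, no reduction.

Liquidated damages: $120,370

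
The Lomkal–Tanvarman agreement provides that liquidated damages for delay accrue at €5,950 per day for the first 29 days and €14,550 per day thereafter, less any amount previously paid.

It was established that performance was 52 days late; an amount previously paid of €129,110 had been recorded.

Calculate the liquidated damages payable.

First 29 days: 29 × €5,950 = €172,550
Remaining days: (52 − 29) × €14,550 = €334,650
Accrued per-day damages: €172,550 + €334,650 = €507,200
Less amount previously paid: €507,200 − €129,110 = €378,090

€378,090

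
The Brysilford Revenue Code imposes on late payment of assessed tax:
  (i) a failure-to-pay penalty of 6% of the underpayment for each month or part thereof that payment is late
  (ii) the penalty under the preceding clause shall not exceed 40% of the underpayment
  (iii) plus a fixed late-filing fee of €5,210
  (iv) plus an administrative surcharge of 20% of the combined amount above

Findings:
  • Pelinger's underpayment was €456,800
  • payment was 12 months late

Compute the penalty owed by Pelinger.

€225,516

Accrued rate: 6% × 12 = 72%, capped at 40% → 40%
Failure-to-pay penalty: 40% of €456,800 = €182,720
Penalty before surcharge: €182,720 + €5,210 = €187,930
Administrative surcharge: 20% of €187,930 = €37,586
Total penalty: €187,930 + €37,586 = €225,516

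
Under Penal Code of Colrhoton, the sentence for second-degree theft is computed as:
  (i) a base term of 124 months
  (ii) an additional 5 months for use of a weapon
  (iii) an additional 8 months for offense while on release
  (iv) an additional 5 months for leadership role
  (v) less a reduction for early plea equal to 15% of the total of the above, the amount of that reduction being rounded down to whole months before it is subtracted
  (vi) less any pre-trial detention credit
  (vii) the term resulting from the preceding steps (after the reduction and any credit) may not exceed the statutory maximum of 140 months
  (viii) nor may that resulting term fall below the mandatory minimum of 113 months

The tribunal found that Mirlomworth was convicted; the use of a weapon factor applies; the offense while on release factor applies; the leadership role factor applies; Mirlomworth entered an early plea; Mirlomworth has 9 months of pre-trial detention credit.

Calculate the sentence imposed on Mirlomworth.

Use of a weapon enhancement: +5 months
Offense while on release enhancement: +8 months
Leadership role enhancement: +5 months
Adjusted term: 124 months + 5 months + 8 months + 5 months = 142 months
Early plea reduction: 15% of 142 months = 21 months (rounded down)
After reduction: 142 − 21 = 121 months
Less pre-trial detention credit: 121 months − 9 months = 112 months
Cap at 140 months: 112 months is within the cap, no reduction.
Minimum 113 months: 112 months is below the minimum → 113 months

113 months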